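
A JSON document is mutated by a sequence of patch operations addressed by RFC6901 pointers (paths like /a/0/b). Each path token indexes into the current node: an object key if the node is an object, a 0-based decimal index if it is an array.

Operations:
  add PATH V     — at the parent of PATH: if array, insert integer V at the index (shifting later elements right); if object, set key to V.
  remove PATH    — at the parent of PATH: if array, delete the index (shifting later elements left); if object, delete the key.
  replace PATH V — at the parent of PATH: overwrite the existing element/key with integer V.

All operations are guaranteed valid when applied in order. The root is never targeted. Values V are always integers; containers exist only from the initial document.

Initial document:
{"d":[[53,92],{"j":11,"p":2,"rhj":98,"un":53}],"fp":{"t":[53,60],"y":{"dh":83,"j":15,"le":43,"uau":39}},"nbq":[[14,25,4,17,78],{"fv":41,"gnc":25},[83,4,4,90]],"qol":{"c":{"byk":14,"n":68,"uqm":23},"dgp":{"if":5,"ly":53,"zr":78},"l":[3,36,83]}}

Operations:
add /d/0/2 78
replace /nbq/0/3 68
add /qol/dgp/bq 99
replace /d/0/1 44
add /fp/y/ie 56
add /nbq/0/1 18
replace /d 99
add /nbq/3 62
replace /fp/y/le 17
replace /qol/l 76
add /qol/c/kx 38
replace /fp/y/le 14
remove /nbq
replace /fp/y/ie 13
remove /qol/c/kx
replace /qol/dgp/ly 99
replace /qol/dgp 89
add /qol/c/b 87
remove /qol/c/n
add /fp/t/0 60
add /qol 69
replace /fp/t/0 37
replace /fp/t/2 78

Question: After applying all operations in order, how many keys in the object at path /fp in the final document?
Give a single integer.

After op 1 (add /d/0/2 78): {"d":[[53,92,78],{"j":11,"p":2,"rhj":98,"un":53}],"fp":{"t":[53,60],"y":{"dh":83,"j":15,"le":43,"uau":39}},"nbq":[[14,25,4,17,78],{"fv":41,"gnc":25},[83,4,4,90]],"qol":{"c":{"byk":14,"n":68,"uqm":23},"dgp":{"if":5,"ly":53,"zr":78},"l":[3,36,83]}}
After op 2 (replace /nbq/0/3 68): {"d":[[53,92,78],{"j":11,"p":2,"rhj":98,"un":53}],"fp":{"t":[53,60],"y":{"dh":83,"j":15,"le":43,"uau":39}},"nbq":[[14,25,4,68,78],{"fv":41,"gnc":25},[83,4,4,90]],"qol":{"c":{"byk":14,"n":68,"uqm":23},"dgp":{"if":5,"ly":53,"zr":78},"l":[3,36,83]}}
After op 3 (add /qol/dgp/bq 99): {"d":[[53,92,78],{"j":11,"p":2,"rhj":98,"un":53}],"fp":{"t":[53,60],"y":{"dh":83,"j":15,"le":43,"uau":39}},"nbq":[[14,25,4,68,78],{"fv":41,"gnc":25},[83,4,4,90]],"qol":{"c":{"byk":14,"n":68,"uqm":23},"dgp":{"bq":99,"if":5,"ly":53,"zr":78},"l":[3,36,83]}}
After op 4 (replace /d/0/1 44): {"d":[[53,44,78],{"j":11,"p":2,"rhj":98,"un":53}],"fp":{"t":[53,60],"y":{"dh":83,"j":15,"le":43,"uau":39}},"nbq":[[14,25,4,68,78],{"fv":41,"gnc":25},[83,4,4,90]],"qol":{"c":{"byk":14,"n":68,"uqm":23},"dgp":{"bq":99,"if":5,"ly":53,"zr":78},"l":[3,36,83]}}
After op 5 (add /fp/y/ie 56): {"d":[[53,44,78],{"j":11,"p":2,"rhj":98,"un":53}],"fp":{"t":[53,60],"y":{"dh":83,"ie":56,"j":15,"le":43,"uau":39}},"nbq":[[14,25,4,68,78],{"fv":41,"gnc":25},[83,4,4,90]],"qol":{"c":{"byk":14,"n":68,"uqm":23},"dgp":{"bq":99,"if":5,"ly":53,"zr":78},"l":[3,36,83]}}
After op 6 (add /nbq/0/1 18): {"d":[[53,44,78],{"j":11,"p":2,"rhj":98,"un":53}],"fp":{"t":[53,60],"y":{"dh":83,"ie":56,"j":15,"le":43,"uau":39}},"nbq":[[14,18,25,4,68,78],{"fv":41,"gnc":25},[83,4,4,90]],"qol":{"c":{"byk":14,"n":68,"uqm":23},"dgp":{"bq":99,"if":5,"ly":53,"zr":78},"l":[3,36,83]}}
After op 7 (replace /d 99): {"d":99,"fp":{"t":[53,60],"y":{"dh":83,"ie":56,"j":15,"le":43,"uau":39}},"nbq":[[14,18,25,4,68,78],{"fv":41,"gnc":25},[83,4,4,90]],"qol":{"c":{"byk":14,"n":68,"uqm":23},"dgp":{"bq":99,"if":5,"ly":53,"zr":78},"l":[3,36,83]}}
After op 8 (add /nbq/3 62): {"d":99,"fp":{"t":[53,60],"y":{"dh":83,"ie":56,"j":15,"le":43,"uau":39}},"nbq":[[14,18,25,4,68,78],{"fv":41,"gnc":25},[83,4,4,90],62],"qol":{"c":{"byk":14,"n":68,"uqm":23},"dgp":{"bq":99,"if":5,"ly":53,"zr":78},"l":[3,36,83]}}
After op 9 (replace /fp/y/le 17): {"d":99,"fp":{"t":[53,60],"y":{"dh":83,"ie":56,"j":15,"le":17,"uau":39}},"nbq":[[14,18,25,4,68,78],{"fv":41,"gnc":25},[83,4,4,90],62],"qol":{"c":{"byk":14,"n":68,"uqm":23},"dgp":{"bq":99,"if":5,"ly":53,"zr":78},"l":[3,36,83]}}
After op 10 (replace /qol/l 76): {"d":99,"fp":{"t":[53,60],"y":{"dh":83,"ie":56,"j":15,"le":17,"uau":39}},"nbq":[[14,18,25,4,68,78],{"fv":41,"gnc":25},[83,4,4,90],62],"qol":{"c":{"byk":14,"n":68,"uqm":23},"dgp":{"bq":99,"if":5,"ly":53,"zr":78},"l":76}}
After op 11 (add /qol/c/kx 38): {"d":99,"fp":{"t":[53,60],"y":{"dh":83,"ie":56,"j":15,"le":17,"uau":39}},"nbq":[[14,18,25,4,68,78],{"fv":41,"gnc":25},[83,4,4,90],62],"qol":{"c":{"byk":14,"kx":38,"n":68,"uqm":23},"dgp":{"bq":99,"if":5,"ly":53,"zr":78},"l":76}}
After op 12 (replace /fp/y/le 14): {"d":99,"fp":{"t":[53,60],"y":{"dh":83,"ie":56,"j":15,"le":14,"uau":39}},"nbq":[[14,18,25,4,68,78],{"fv":41,"gnc":25},[83,4,4,90],62],"qol":{"c":{"byk":14,"kx":38,"n":68,"uqm":23},"dgp":{"bq":99,"if":5,"ly":53,"zr":78},"l":76}}
After op 13 (remove /nbq): {"d":99,"fp":{"t":[53,60],"y":{"dh":83,"ie":56,"j":15,"le":14,"uau":39}},"qol":{"c":{"byk":14,"kx":38,"n":68,"uqm":23},"dgp":{"bq":99,"if":5,"ly":53,"zr":78},"l":76}}
After op 14 (replace /fp/y/ie 13): {"d":99,"fp":{"t":[53,60],"y":{"dh":83,"ie":13,"j":15,"le":14,"uau":39}},"qol":{"c":{"byk":14,"kx":38,"n":68,"uqm":23},"dgp":{"bq":99,"if":5,"ly":53,"zr":78},"l":76}}
After op 15 (remove /qol/c/kx): {"d":99,"fp":{"t":[53,60],"y":{"dh":83,"ie":13,"j":15,"le":14,"uau":39}},"qol":{"c":{"byk":14,"n":68,"uqm":23},"dgp":{"bq":99,"if":5,"ly":53,"zr":78},"l":76}}
After op 16 (replace /qol/dgp/ly 99): {"d":99,"fp":{"t":[53,60],"y":{"dh":83,"ie":13,"j":15,"le":14,"uau":39}},"qol":{"c":{"byk":14,"n":68,"uqm":23},"dgp":{"bq":99,"if":5,"ly":99,"zr":78},"l":76}}
After op 17 (replace /qol/dgp 89): {"d":99,"fp":{"t":[53,60],"y":{"dh":83,"ie":13,"j":15,"le":14,"uau":39}},"qol":{"c":{"byk":14,"n":68,"uqm":23},"dgp":89,"l":76}}
After op 18 (add /qol/c/b 87): {"d":99,"fp":{"t":[53,60],"y":{"dh":83,"ie":13,"j":15,"le":14,"uau":39}},"qol":{"c":{"b":87,"byk":14,"n":68,"uqm":23},"dgp":89,"l":76}}
After op 19 (remove /qol/c/n): {"d":99,"fp":{"t":[53,60],"y":{"dh":83,"ie":13,"j":15,"le":14,"uau":39}},"qol":{"c":{"b":87,"byk":14,"uqm":23},"dgp":89,"l":76}}
After op 20 (add /fp/t/0 60): {"d":99,"fp":{"t":[60,53,60],"y":{"dh":83,"ie":13,"j":15,"le":14,"uau":39}},"qol":{"c":{"b":87,"byk":14,"uqm":23},"dgp":89,"l":76}}
After op 21 (add /qol 69): {"d":99,"fp":{"t":[60,53,60],"y":{"dh":83,"ie":13,"j":15,"le":14,"uau":39}},"qol":69}
After op 22 (replace /fp/t/0 37): {"d":99,"fp":{"t":[37,53,60],"y":{"dh":83,"ie":13,"j":15,"le":14,"uau":39}},"qol":69}
After op 23 (replace /fp/t/2 78): {"d":99,"fp":{"t":[37,53,78],"y":{"dh":83,"ie":13,"j":15,"le":14,"uau":39}},"qol":69}
Size at path /fp: 2

Answer: 2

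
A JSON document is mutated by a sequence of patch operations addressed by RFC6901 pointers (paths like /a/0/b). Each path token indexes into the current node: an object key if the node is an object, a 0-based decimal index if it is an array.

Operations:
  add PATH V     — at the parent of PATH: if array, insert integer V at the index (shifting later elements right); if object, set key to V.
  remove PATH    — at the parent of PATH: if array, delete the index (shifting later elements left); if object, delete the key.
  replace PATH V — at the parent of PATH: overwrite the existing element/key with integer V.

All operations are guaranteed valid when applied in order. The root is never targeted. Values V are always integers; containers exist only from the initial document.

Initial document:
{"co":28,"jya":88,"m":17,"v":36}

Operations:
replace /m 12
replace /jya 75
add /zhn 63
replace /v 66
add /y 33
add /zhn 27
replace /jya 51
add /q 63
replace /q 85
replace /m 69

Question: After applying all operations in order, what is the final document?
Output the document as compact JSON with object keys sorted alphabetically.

After op 1 (replace /m 12): {"co":28,"jya":88,"m":12,"v":36}
After op 2 (replace /jya 75): {"co":28,"jya":75,"m":12,"v":36}
After op 3 (add /zhn 63): {"co":28,"jya":75,"m":12,"v":36,"zhn":63}
After op 4 (replace /v 66): {"co":28,"jya":75,"m":12,"v":66,"zhn":63}
After op 5 (add /y 33): {"co":28,"jya":75,"m":12,"v":66,"y":33,"zhn":63}
After op 6 (add /zhn 27): {"co":28,"jya":75,"m":12,"v":66,"y":33,"zhn":27}
After op 7 (replace /jya 51): {"co":28,"jya":51,"m":12,"v":66,"y":33,"zhn":27}
After op 8 (add /q 63): {"co":28,"jya":51,"m":12,"q":63,"v":66,"y":33,"zhn":27}
After op 9 (replace /q 85): {"co":28,"jya":51,"m":12,"q":85,"v":66,"y":33,"zhn":27}
After op 10 (replace /m 69): {"co":28,"jya":51,"m":69,"q":85,"v":66,"y":33,"zhn":27}

Answer: {"co":28,"jya":51,"m":69,"q":85,"v":66,"y":33,"zhn":27}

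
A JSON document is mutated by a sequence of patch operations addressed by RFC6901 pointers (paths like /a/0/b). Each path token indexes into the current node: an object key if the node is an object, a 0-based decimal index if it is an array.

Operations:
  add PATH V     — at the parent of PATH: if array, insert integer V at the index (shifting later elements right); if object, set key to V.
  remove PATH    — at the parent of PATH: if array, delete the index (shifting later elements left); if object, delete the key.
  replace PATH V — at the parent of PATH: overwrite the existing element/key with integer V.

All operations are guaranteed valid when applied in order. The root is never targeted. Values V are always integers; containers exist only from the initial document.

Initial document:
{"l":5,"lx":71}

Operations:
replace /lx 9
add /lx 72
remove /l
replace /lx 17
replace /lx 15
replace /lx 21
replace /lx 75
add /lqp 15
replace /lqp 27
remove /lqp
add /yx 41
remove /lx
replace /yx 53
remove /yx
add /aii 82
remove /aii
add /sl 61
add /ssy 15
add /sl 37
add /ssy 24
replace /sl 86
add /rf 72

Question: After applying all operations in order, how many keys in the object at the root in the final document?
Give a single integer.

After op 1 (replace /lx 9): {"l":5,"lx":9}
After op 2 (add /lx 72): {"l":5,"lx":72}
After op 3 (remove /l): {"lx":72}
After op 4 (replace /lx 17): {"lx":17}
After op 5 (replace /lx 15): {"lx":15}
After op 6 (replace /lx 21): {"lx":21}
After op 7 (replace /lx 75): {"lx":75}
After op 8 (add /lqp 15): {"lqp":15,"lx":75}
After op 9 (replace /lqp 27): {"lqp":27,"lx":75}
After op 10 (remove /lqp): {"lx":75}
After op 11 (add /yx 41): {"lx":75,"yx":41}
After op 12 (remove /lx): {"yx":41}
After op 13 (replace /yx 53): {"yx":53}
After op 14 (remove /yx): {}
After op 15 (add /aii 82): {"aii":82}
After op 16 (remove /aii): {}
After op 17 (add /sl 61): {"sl":61}
After op 18 (add /ssy 15): {"sl":61,"ssy":15}
After op 19 (add /sl 37): {"sl":37,"ssy":15}
After op 20 (add /ssy 24): {"sl":37,"ssy":24}
After op 21 (replace /sl 86): {"sl":86,"ssy":24}
After op 22 (add /rf 72): {"rf":72,"sl":86,"ssy":24}
Size at the root: 3

Answer: 3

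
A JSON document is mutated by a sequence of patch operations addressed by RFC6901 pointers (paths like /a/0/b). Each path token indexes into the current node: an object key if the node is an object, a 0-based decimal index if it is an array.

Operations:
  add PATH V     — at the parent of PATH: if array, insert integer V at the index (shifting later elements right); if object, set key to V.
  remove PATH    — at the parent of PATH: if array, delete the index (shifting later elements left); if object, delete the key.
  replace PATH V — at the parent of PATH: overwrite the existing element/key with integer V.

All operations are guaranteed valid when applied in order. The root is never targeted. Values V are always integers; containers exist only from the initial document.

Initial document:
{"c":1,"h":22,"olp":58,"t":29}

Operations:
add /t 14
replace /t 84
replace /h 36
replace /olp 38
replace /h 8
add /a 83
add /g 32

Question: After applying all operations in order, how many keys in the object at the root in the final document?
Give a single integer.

After op 1 (add /t 14): {"c":1,"h":22,"olp":58,"t":14}
After op 2 (replace /t 84): {"c":1,"h":22,"olp":58,"t":84}
After op 3 (replace /h 36): {"c":1,"h":36,"olp":58,"t":84}
After op 4 (replace /olp 38): {"c":1,"h":36,"olp":38,"t":84}
After op 5 (replace /h 8): {"c":1,"h":8,"olp":38,"t":84}
After op 6 (add /a 83): {"a":83,"c":1,"h":8,"olp":38,"t":84}
After op 7 (add /g 32): {"a":83,"c":1,"g":32,"h":8,"olp":38,"t":84}
Size at the root: 6

Answer: 6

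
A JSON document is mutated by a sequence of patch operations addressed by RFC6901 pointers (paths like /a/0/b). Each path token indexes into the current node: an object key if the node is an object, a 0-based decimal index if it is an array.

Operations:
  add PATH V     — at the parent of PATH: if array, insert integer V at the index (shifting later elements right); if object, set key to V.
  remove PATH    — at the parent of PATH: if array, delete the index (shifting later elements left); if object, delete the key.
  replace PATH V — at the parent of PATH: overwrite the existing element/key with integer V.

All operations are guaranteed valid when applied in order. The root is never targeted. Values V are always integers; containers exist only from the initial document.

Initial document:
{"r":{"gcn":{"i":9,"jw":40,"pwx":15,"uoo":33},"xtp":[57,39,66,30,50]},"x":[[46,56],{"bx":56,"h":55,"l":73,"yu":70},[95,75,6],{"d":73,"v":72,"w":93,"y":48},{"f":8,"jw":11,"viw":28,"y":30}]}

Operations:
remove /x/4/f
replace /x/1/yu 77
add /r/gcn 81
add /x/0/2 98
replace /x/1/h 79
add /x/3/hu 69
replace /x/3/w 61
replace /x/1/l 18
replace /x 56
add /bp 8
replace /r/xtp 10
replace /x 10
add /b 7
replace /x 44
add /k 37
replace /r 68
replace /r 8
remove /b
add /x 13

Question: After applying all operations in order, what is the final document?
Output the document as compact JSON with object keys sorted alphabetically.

After op 1 (remove /x/4/f): {"r":{"gcn":{"i":9,"jw":40,"pwx":15,"uoo":33},"xtp":[57,39,66,30,50]},"x":[[46,56],{"bx":56,"h":55,"l":73,"yu":70},[95,75,6],{"d":73,"v":72,"w":93,"y":48},{"jw":11,"viw":28,"y":30}]}
After op 2 (replace /x/1/yu 77): {"r":{"gcn":{"i":9,"jw":40,"pwx":15,"uoo":33},"xtp":[57,39,66,30,50]},"x":[[46,56],{"bx":56,"h":55,"l":73,"yu":77},[95,75,6],{"d":73,"v":72,"w":93,"y":48},{"jw":11,"viw":28,"y":30}]}
After op 3 (add /r/gcn 81): {"r":{"gcn":81,"xtp":[57,39,66,30,50]},"x":[[46,56],{"bx":56,"h":55,"l":73,"yu":77},[95,75,6],{"d":73,"v":72,"w":93,"y":48},{"jw":11,"viw":28,"y":30}]}
After op 4 (add /x/0/2 98): {"r":{"gcn":81,"xtp":[57,39,66,30,50]},"x":[[46,56,98],{"bx":56,"h":55,"l":73,"yu":77},[95,75,6],{"d":73,"v":72,"w":93,"y":48},{"jw":11,"viw":28,"y":30}]}
After op 5 (replace /x/1/h 79): {"r":{"gcn":81,"xtp":[57,39,66,30,50]},"x":[[46,56,98],{"bx":56,"h":79,"l":73,"yu":77},[95,75,6],{"d":73,"v":72,"w":93,"y":48},{"jw":11,"viw":28,"y":30}]}
After op 6 (add /x/3/hu 69): {"r":{"gcn":81,"xtp":[57,39,66,30,50]},"x":[[46,56,98],{"bx":56,"h":79,"l":73,"yu":77},[95,75,6],{"d":73,"hu":69,"v":72,"w":93,"y":48},{"jw":11,"viw":28,"y":30}]}
After op 7 (replace /x/3/w 61): {"r":{"gcn":81,"xtp":[57,39,66,30,50]},"x":[[46,56,98],{"bx":56,"h":79,"l":73,"yu":77},[95,75,6],{"d":73,"hu":69,"v":72,"w":61,"y":48},{"jw":11,"viw":28,"y":30}]}
After op 8 (replace /x/1/l 18): {"r":{"gcn":81,"xtp":[57,39,66,30,50]},"x":[[46,56,98],{"bx":56,"h":79,"l":18,"yu":77},[95,75,6],{"d":73,"hu":69,"v":72,"w":61,"y":48},{"jw":11,"viw":28,"y":30}]}
After op 9 (replace /x 56): {"r":{"gcn":81,"xtp":[57,39,66,30,50]},"x":56}
After op 10 (add /bp 8): {"bp":8,"r":{"gcn":81,"xtp":[57,39,66,30,50]},"x":56}
After op 11 (replace /r/xtp 10): {"bp":8,"r":{"gcn":81,"xtp":10},"x":56}
After op 12 (replace /x 10): {"bp":8,"r":{"gcn":81,"xtp":10},"x":10}
After op 13 (add /b 7): {"b":7,"bp":8,"r":{"gcn":81,"xtp":10},"x":10}
After op 14 (replace /x 44): {"b":7,"bp":8,"r":{"gcn":81,"xtp":10},"x":44}
After op 15 (add /k 37): {"b":7,"bp":8,"k":37,"r":{"gcn":81,"xtp":10},"x":44}
After op 16 (replace /r 68): {"b":7,"bp":8,"k":37,"r":68,"x":44}
After op 17 (replace /r 8): {"b":7,"bp":8,"k":37,"r":8,"x":44}
After op 18 (remove /b): {"bp":8,"k":37,"r":8,"x":44}
After op 19 (add /x 13): {"bp":8,"k":37,"r":8,"x":13}

Answer: {"bp":8,"k":37,"r":8,"x":13}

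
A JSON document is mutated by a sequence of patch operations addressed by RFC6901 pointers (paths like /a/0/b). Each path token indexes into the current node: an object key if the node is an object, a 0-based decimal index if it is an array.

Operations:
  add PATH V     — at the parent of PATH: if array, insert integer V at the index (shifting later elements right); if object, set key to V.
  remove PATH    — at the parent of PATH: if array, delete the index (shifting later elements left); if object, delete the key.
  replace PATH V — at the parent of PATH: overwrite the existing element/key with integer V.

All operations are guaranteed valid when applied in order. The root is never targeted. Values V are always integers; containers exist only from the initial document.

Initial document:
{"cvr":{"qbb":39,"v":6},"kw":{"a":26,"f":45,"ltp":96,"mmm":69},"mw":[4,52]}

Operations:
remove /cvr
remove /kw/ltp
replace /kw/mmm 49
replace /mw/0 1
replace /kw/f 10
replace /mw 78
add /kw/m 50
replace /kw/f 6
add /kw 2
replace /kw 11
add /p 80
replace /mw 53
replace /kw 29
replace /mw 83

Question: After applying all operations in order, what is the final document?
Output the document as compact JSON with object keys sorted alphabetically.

After op 1 (remove /cvr): {"kw":{"a":26,"f":45,"ltp":96,"mmm":69},"mw":[4,52]}
After op 2 (remove /kw/ltp): {"kw":{"a":26,"f":45,"mmm":69},"mw":[4,52]}
After op 3 (replace /kw/mmm 49): {"kw":{"a":26,"f":45,"mmm":49},"mw":[4,52]}
After op 4 (replace /mw/0 1): {"kw":{"a":26,"f":45,"mmm":49},"mw":[1,52]}
After op 5 (replace /kw/f 10): {"kw":{"a":26,"f":10,"mmm":49},"mw":[1,52]}
After op 6 (replace /mw 78): {"kw":{"a":26,"f":10,"mmm":49},"mw":78}
After op 7 (add /kw/m 50): {"kw":{"a":26,"f":10,"m":50,"mmm":49},"mw":78}
After op 8 (replace /kw/f 6): {"kw":{"a":26,"f":6,"m":50,"mmm":49},"mw":78}
After op 9 (add /kw 2): {"kw":2,"mw":78}
After op 10 (replace /kw 11): {"kw":11,"mw":78}
After op 11 (add /p 80): {"kw":11,"mw":78,"p":80}
After op 12 (replace /mw 53): {"kw":11,"mw":53,"p":80}
After op 13 (replace /kw 29): {"kw":29,"mw":53,"p":80}
After op 14 (replace /mw 83): {"kw":29,"mw":83,"p":80}

Answer: {"kw":29,"mw":83,"p":80}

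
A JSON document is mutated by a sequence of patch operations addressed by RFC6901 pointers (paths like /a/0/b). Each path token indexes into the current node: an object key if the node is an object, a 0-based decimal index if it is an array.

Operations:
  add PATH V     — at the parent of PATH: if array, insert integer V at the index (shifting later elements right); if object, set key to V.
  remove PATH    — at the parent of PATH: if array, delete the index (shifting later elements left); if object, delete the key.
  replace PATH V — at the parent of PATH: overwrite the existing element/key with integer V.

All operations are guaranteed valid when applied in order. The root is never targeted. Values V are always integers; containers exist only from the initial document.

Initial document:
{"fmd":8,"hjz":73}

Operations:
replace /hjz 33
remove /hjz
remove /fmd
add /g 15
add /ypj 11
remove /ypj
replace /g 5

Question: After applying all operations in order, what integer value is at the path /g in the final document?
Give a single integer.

After op 1 (replace /hjz 33): {"fmd":8,"hjz":33}
After op 2 (remove /hjz): {"fmd":8}
After op 3 (remove /fmd): {}
After op 4 (add /g 15): {"g":15}
After op 5 (add /ypj 11): {"g":15,"ypj":11}
After op 6 (remove /ypj): {"g":15}
After op 7 (replace /g 5): {"g":5}
Value at /g: 5

Answer: 5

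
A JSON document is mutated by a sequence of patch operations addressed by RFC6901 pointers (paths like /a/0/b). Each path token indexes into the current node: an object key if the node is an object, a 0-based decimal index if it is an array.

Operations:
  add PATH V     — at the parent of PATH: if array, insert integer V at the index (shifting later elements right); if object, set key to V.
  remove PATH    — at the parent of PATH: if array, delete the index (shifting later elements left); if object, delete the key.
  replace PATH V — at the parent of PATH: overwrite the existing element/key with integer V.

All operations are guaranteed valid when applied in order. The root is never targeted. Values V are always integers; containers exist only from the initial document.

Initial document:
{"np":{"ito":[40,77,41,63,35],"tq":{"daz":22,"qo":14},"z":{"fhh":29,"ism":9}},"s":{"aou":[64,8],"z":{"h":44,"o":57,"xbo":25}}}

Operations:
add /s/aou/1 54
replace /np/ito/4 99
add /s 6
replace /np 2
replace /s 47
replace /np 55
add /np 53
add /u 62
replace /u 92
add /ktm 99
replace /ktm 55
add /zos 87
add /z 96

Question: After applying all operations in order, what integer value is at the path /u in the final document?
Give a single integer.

After op 1 (add /s/aou/1 54): {"np":{"ito":[40,77,41,63,35],"tq":{"daz":22,"qo":14},"z":{"fhh":29,"ism":9}},"s":{"aou":[64,54,8],"z":{"h":44,"o":57,"xbo":25}}}
After op 2 (replace /np/ito/4 99): {"np":{"ito":[40,77,41,63,99],"tq":{"daz":22,"qo":14},"z":{"fhh":29,"ism":9}},"s":{"aou":[64,54,8],"z":{"h":44,"o":57,"xbo":25}}}
After op 3 (add /s 6): {"np":{"ito":[40,77,41,63,99],"tq":{"daz":22,"qo":14},"z":{"fhh":29,"ism":9}},"s":6}
After op 4 (replace /np 2): {"np":2,"s":6}
After op 5 (replace /s 47): {"np":2,"s":47}
After op 6 (replace /np 55): {"np":55,"s":47}
After op 7 (add /np 53): {"np":53,"s":47}
After op 8 (add /u 62): {"np":53,"s":47,"u":62}
After op 9 (replace /u 92): {"np":53,"s":47,"u":92}
After op 10 (add /ktm 99): {"ktm":99,"np":53,"s":47,"u":92}
After op 11 (replace /ktm 55): {"ktm":55,"np":53,"s":47,"u":92}
After op 12 (add /zos 87): {"ktm":55,"np":53,"s":47,"u":92,"zos":87}
After op 13 (add /z 96): {"ktm":55,"np":53,"s":47,"u":92,"z":96,"zos":87}
Value at /u: 92

Answer: 92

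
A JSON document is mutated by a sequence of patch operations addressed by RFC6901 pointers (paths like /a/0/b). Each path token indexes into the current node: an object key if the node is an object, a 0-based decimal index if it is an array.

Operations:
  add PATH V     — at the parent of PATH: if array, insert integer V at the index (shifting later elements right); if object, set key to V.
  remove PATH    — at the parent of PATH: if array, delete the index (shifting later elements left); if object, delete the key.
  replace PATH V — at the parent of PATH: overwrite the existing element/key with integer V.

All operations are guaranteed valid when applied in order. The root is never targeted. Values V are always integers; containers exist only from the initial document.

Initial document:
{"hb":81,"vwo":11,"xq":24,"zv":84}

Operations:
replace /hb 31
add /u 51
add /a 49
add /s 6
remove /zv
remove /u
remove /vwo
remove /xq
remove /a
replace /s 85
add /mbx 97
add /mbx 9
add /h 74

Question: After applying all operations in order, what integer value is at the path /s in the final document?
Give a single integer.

After op 1 (replace /hb 31): {"hb":31,"vwo":11,"xq":24,"zv":84}
After op 2 (add /u 51): {"hb":31,"u":51,"vwo":11,"xq":24,"zv":84}
After op 3 (add /a 49): {"a":49,"hb":31,"u":51,"vwo":11,"xq":24,"zv":84}
After op 4 (add /s 6): {"a":49,"hb":31,"s":6,"u":51,"vwo":11,"xq":24,"zv":84}
After op 5 (remove /zv): {"a":49,"hb":31,"s":6,"u":51,"vwo":11,"xq":24}
After op 6 (remove /u): {"a":49,"hb":31,"s":6,"vwo":11,"xq":24}
After op 7 (remove /vwo): {"a":49,"hb":31,"s":6,"xq":24}
After op 8 (remove /xq): {"a":49,"hb":31,"s":6}
After op 9 (remove /a): {"hb":31,"s":6}
After op 10 (replace /s 85): {"hb":31,"s":85}
After op 11 (add /mbx 97): {"hb":31,"mbx":97,"s":85}
After op 12 (add /mbx 9): {"hb":31,"mbx":9,"s":85}
After op 13 (add /h 74): {"h":74,"hb":31,"mbx":9,"s":85}
Value at /s: 85

Answer: 85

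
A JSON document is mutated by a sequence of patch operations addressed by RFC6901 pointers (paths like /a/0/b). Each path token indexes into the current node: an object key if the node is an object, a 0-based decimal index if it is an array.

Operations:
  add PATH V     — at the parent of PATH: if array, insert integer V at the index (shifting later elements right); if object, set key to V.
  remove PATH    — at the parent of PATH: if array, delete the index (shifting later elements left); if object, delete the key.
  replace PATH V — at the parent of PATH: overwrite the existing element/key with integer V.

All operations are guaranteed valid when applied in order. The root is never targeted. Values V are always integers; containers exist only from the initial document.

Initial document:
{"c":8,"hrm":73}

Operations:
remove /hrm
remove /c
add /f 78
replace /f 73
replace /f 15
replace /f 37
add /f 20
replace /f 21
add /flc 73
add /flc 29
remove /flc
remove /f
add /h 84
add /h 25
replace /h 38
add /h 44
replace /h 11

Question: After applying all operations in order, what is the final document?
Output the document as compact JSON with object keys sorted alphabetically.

Answer: {"h":11}

Derivation:
After op 1 (remove /hrm): {"c":8}
After op 2 (remove /c): {}
After op 3 (add /f 78): {"f":78}
After op 4 (replace /f 73): {"f":73}
After op 5 (replace /f 15): {"f":15}
After op 6 (replace /f 37): {"f":37}
After op 7 (add /f 20): {"f":20}
After op 8 (replace /f 21): {"f":21}
After op 9 (add /flc 73): {"f":21,"flc":73}
After op 10 (add /flc 29): {"f":21,"flc":29}
After op 11 (remove /flc): {"f":21}
After op 12 (remove /f): {}
After op 13 (add /h 84): {"h":84}
After op 14 (add /h 25): {"h":25}
After op 15 (replace /h 38): {"h":38}
After op 16 (add /h 44): {"h":44}
After op 17 (replace /h 11): {"h":11}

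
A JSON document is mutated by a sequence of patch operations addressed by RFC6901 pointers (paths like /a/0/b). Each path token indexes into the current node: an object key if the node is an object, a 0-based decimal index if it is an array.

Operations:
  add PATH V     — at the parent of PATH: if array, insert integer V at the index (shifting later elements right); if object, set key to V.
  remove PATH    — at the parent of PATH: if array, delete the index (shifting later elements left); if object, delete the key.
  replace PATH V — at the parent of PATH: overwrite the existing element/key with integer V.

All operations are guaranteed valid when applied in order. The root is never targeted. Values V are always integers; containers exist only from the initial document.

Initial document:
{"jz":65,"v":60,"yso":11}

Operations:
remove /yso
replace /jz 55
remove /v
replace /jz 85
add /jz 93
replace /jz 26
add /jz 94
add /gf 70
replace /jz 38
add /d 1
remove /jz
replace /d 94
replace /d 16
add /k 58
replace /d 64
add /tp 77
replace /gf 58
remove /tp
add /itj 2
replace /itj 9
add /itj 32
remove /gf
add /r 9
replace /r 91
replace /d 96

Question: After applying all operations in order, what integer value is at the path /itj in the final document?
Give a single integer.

Answer: 32

Derivation:
After op 1 (remove /yso): {"jz":65,"v":60}
After op 2 (replace /jz 55): {"jz":55,"v":60}
After op 3 (remove /v): {"jz":55}
After op 4 (replace /jz 85): {"jz":85}
After op 5 (add /jz 93): {"jz":93}
After op 6 (replace /jz 26): {"jz":26}
After op 7 (add /jz 94): {"jz":94}
After op 8 (add /gf 70): {"gf":70,"jz":94}
After op 9 (replace /jz 38): {"gf":70,"jz":38}
After op 10 (add /d 1): {"d":1,"gf":70,"jz":38}
After op 11 (remove /jz): {"d":1,"gf":70}
After op 12 (replace /d 94): {"d":94,"gf":70}
After op 13 (replace /d 16): {"d":16,"gf":70}
After op 14 (add /k 58): {"d":16,"gf":70,"k":58}
After op 15 (replace /d 64): {"d":64,"gf":70,"k":58}
After op 16 (add /tp 77): {"d":64,"gf":70,"k":58,"tp":77}
After op 17 (replace /gf 58): {"d":64,"gf":58,"k":58,"tp":77}
After op 18 (remove /tp): {"d":64,"gf":58,"k":58}
After op 19 (add /itj 2): {"d":64,"gf":58,"itj":2,"k":58}
After op 20 (replace /itj 9): {"d":64,"gf":58,"itj":9,"k":58}
After op 21 (add /itj 32): {"d":64,"gf":58,"itj":32,"k":58}
After op 22 (remove /gf): {"d":64,"itj":32,"k":58}
After op 23 (add /r 9): {"d":64,"itj":32,"k":58,"r":9}
After op 24 (replace /r 91): {"d":64,"itj":32,"k":58,"r":91}
After op 25 (replace /d 96): {"d":96,"itj":32,"k":58,"r":91}
Value at /itj: 32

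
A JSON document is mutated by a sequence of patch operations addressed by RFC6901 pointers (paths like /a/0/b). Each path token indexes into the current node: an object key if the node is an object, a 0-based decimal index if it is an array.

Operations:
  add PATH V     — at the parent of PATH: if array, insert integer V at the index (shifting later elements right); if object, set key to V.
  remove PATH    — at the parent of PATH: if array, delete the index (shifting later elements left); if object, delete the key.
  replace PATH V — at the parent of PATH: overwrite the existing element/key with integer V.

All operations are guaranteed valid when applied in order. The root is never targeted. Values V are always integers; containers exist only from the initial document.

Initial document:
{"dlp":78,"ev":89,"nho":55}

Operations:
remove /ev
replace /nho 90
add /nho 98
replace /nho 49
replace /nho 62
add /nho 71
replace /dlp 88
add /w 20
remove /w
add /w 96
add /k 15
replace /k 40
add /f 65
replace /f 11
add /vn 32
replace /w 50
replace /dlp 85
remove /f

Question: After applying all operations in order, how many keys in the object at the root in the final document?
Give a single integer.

After op 1 (remove /ev): {"dlp":78,"nho":55}
After op 2 (replace /nho 90): {"dlp":78,"nho":90}
After op 3 (add /nho 98): {"dlp":78,"nho":98}
After op 4 (replace /nho 49): {"dlp":78,"nho":49}
After op 5 (replace /nho 62): {"dlp":78,"nho":62}
After op 6 (add /nho 71): {"dlp":78,"nho":71}
After op 7 (replace /dlp 88): {"dlp":88,"nho":71}
After op 8 (add /w 20): {"dlp":88,"nho":71,"w":20}
After op 9 (remove /w): {"dlp":88,"nho":71}
After op 10 (add /w 96): {"dlp":88,"nho":71,"w":96}
After op 11 (add /k 15): {"dlp":88,"k":15,"nho":71,"w":96}
After op 12 (replace /k 40): {"dlp":88,"k":40,"nho":71,"w":96}
After op 13 (add /f 65): {"dlp":88,"f":65,"k":40,"nho":71,"w":96}
After op 14 (replace /f 11): {"dlp":88,"f":11,"k":40,"nho":71,"w":96}
After op 15 (add /vn 32): {"dlp":88,"f":11,"k":40,"nho":71,"vn":32,"w":96}
After op 16 (replace /w 50): {"dlp":88,"f":11,"k":40,"nho":71,"vn":32,"w":50}
After op 17 (replace /dlp 85): {"dlp":85,"f":11,"k":40,"nho":71,"vn":32,"w":50}
After op 18 (remove /f): {"dlp":85,"k":40,"nho":71,"vn":32,"w":50}
Size at the root: 5

Answer: 5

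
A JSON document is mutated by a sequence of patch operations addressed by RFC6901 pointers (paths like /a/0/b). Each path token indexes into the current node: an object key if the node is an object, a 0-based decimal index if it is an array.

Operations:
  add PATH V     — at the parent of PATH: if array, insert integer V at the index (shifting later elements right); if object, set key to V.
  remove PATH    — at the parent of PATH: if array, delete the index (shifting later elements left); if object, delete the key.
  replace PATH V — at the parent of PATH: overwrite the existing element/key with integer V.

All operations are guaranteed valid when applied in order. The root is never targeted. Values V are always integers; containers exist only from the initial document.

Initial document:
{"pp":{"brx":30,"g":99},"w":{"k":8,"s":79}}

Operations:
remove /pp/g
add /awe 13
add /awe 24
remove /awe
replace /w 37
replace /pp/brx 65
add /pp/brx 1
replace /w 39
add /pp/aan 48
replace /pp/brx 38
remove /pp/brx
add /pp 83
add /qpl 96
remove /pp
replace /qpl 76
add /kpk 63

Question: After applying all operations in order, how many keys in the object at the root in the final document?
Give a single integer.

Answer: 3

Derivation:
After op 1 (remove /pp/g): {"pp":{"brx":30},"w":{"k":8,"s":79}}
After op 2 (add /awe 13): {"awe":13,"pp":{"brx":30},"w":{"k":8,"s":79}}
After op 3 (add /awe 24): {"awe":24,"pp":{"brx":30},"w":{"k":8,"s":79}}
After op 4 (remove /awe): {"pp":{"brx":30},"w":{"k":8,"s":79}}
After op 5 (replace /w 37): {"pp":{"brx":30},"w":37}
After op 6 (replace /pp/brx 65): {"pp":{"brx":65},"w":37}
After op 7 (add /pp/brx 1): {"pp":{"brx":1},"w":37}
After op 8 (replace /w 39): {"pp":{"brx":1},"w":39}
After op 9 (add /pp/aan 48): {"pp":{"aan":48,"brx":1},"w":39}
After op 10 (replace /pp/brx 38): {"pp":{"aan":48,"brx":38},"w":39}
After op 11 (remove /pp/brx): {"pp":{"aan":48},"w":39}
After op 12 (add /pp 83): {"pp":83,"w":39}
After op 13 (add /qpl 96): {"pp":83,"qpl":96,"w":39}
After op 14 (remove /pp): {"qpl":96,"w":39}
After op 15 (replace /qpl 76): {"qpl":76,"w":39}
After op 16 (add /kpk 63): {"kpk":63,"qpl":76,"w":39}
Size at the root: 3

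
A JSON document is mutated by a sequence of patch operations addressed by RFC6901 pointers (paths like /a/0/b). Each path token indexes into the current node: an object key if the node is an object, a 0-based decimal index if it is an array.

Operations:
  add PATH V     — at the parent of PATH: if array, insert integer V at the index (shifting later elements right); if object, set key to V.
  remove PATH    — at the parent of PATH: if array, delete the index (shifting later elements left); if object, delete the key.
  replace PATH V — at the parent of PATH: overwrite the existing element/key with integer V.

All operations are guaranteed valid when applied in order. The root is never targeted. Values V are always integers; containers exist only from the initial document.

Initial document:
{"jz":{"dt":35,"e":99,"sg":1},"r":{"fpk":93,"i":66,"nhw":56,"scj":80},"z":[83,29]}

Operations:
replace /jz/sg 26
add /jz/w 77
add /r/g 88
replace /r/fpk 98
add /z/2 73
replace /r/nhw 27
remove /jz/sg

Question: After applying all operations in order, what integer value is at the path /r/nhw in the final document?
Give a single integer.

After op 1 (replace /jz/sg 26): {"jz":{"dt":35,"e":99,"sg":26},"r":{"fpk":93,"i":66,"nhw":56,"scj":80},"z":[83,29]}
After op 2 (add /jz/w 77): {"jz":{"dt":35,"e":99,"sg":26,"w":77},"r":{"fpk":93,"i":66,"nhw":56,"scj":80},"z":[83,29]}
After op 3 (add /r/g 88): {"jz":{"dt":35,"e":99,"sg":26,"w":77},"r":{"fpk":93,"g":88,"i":66,"nhw":56,"scj":80},"z":[83,29]}
After op 4 (replace /r/fpk 98): {"jz":{"dt":35,"e":99,"sg":26,"w":77},"r":{"fpk":98,"g":88,"i":66,"nhw":56,"scj":80},"z":[83,29]}
After op 5 (add /z/2 73): {"jz":{"dt":35,"e":99,"sg":26,"w":77},"r":{"fpk":98,"g":88,"i":66,"nhw":56,"scj":80},"z":[83,29,73]}
After op 6 (replace /r/nhw 27): {"jz":{"dt":35,"e":99,"sg":26,"w":77},"r":{"fpk":98,"g":88,"i":66,"nhw":27,"scj":80},"z":[83,29,73]}
After op 7 (remove /jz/sg): {"jz":{"dt":35,"e":99,"w":77},"r":{"fpk":98,"g":88,"i":66,"nhw":27,"scj":80},"z":[83,29,73]}
Value at /r/nhw: 27

Answer: 27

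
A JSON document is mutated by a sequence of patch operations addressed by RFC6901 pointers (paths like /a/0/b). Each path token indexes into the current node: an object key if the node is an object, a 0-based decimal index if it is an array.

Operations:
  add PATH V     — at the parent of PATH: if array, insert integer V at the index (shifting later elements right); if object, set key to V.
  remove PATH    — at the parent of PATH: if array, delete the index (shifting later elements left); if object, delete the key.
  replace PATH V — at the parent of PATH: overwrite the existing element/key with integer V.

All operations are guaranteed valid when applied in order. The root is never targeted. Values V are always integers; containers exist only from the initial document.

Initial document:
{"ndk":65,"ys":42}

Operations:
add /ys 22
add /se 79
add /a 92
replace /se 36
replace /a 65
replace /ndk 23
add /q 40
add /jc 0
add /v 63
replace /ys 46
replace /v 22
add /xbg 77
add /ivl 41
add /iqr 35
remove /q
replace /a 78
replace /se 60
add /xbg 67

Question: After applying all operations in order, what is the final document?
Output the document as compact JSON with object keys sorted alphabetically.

After op 1 (add /ys 22): {"ndk":65,"ys":22}
After op 2 (add /se 79): {"ndk":65,"se":79,"ys":22}
After op 3 (add /a 92): {"a":92,"ndk":65,"se":79,"ys":22}
After op 4 (replace /se 36): {"a":92,"ndk":65,"se":36,"ys":22}
After op 5 (replace /a 65): {"a":65,"ndk":65,"se":36,"ys":22}
After op 6 (replace /ndk 23): {"a":65,"ndk":23,"se":36,"ys":22}
After op 7 (add /q 40): {"a":65,"ndk":23,"q":40,"se":36,"ys":22}
After op 8 (add /jc 0): {"a":65,"jc":0,"ndk":23,"q":40,"se":36,"ys":22}
After op 9 (add /v 63): {"a":65,"jc":0,"ndk":23,"q":40,"se":36,"v":63,"ys":22}
After op 10 (replace /ys 46): {"a":65,"jc":0,"ndk":23,"q":40,"se":36,"v":63,"ys":46}
After op 11 (replace /v 22): {"a":65,"jc":0,"ndk":23,"q":40,"se":36,"v":22,"ys":46}
After op 12 (add /xbg 77): {"a":65,"jc":0,"ndk":23,"q":40,"se":36,"v":22,"xbg":77,"ys":46}
After op 13 (add /ivl 41): {"a":65,"ivl":41,"jc":0,"ndk":23,"q":40,"se":36,"v":22,"xbg":77,"ys":46}
After op 14 (add /iqr 35): {"a":65,"iqr":35,"ivl":41,"jc":0,"ndk":23,"q":40,"se":36,"v":22,"xbg":77,"ys":46}
After op 15 (remove /q): {"a":65,"iqr":35,"ivl":41,"jc":0,"ndk":23,"se":36,"v":22,"xbg":77,"ys":46}
After op 16 (replace /a 78): {"a":78,"iqr":35,"ivl":41,"jc":0,"ndk":23,"se":36,"v":22,"xbg":77,"ys":46}
After op 17 (replace /se 60): {"a":78,"iqr":35,"ivl":41,"jc":0,"ndk":23,"se":60,"v":22,"xbg":77,"ys":46}
After op 18 (add /xbg 67): {"a":78,"iqr":35,"ivl":41,"jc":0,"ndk":23,"se":60,"v":22,"xbg":67,"ys":46}

Answer: {"a":78,"iqr":35,"ivl":41,"jc":0,"ndk":23,"se":60,"v":22,"xbg":67,"ys":46}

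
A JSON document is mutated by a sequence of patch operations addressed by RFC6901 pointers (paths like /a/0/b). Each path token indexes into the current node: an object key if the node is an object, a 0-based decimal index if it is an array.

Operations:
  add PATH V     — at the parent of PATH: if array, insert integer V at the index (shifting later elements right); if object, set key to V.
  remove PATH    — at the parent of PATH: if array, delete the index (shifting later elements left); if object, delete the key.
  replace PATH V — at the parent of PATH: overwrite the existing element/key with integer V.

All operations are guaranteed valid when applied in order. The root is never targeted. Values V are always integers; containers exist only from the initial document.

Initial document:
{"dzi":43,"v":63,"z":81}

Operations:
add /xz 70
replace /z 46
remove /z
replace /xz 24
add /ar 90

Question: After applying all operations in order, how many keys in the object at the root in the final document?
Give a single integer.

After op 1 (add /xz 70): {"dzi":43,"v":63,"xz":70,"z":81}
After op 2 (replace /z 46): {"dzi":43,"v":63,"xz":70,"z":46}
After op 3 (remove /z): {"dzi":43,"v":63,"xz":70}
After op 4 (replace /xz 24): {"dzi":43,"v":63,"xz":24}
After op 5 (add /ar 90): {"ar":90,"dzi":43,"v":63,"xz":24}
Size at the root: 4

Answer: 4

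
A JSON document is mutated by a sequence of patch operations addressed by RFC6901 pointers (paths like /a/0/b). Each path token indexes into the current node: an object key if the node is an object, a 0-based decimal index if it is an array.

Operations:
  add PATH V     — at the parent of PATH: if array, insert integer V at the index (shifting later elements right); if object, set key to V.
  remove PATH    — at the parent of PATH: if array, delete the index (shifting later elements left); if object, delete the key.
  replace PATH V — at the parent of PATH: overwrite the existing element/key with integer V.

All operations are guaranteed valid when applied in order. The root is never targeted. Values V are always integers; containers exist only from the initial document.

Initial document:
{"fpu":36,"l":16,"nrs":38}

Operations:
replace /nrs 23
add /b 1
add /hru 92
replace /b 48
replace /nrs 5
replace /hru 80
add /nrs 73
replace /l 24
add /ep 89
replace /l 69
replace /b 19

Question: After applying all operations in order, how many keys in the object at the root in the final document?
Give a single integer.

Answer: 6

Derivation:
After op 1 (replace /nrs 23): {"fpu":36,"l":16,"nrs":23}
After op 2 (add /b 1): {"b":1,"fpu":36,"l":16,"nrs":23}
After op 3 (add /hru 92): {"b":1,"fpu":36,"hru":92,"l":16,"nrs":23}
After op 4 (replace /b 48): {"b":48,"fpu":36,"hru":92,"l":16,"nrs":23}
After op 5 (replace /nrs 5): {"b":48,"fpu":36,"hru":92,"l":16,"nrs":5}
After op 6 (replace /hru 80): {"b":48,"fpu":36,"hru":80,"l":16,"nrs":5}
After op 7 (add /nrs 73): {"b":48,"fpu":36,"hru":80,"l":16,"nrs":73}
After op 8 (replace /l 24): {"b":48,"fpu":36,"hru":80,"l":24,"nrs":73}
After op 9 (add /ep 89): {"b":48,"ep":89,"fpu":36,"hru":80,"l":24,"nrs":73}
After op 10 (replace /l 69): {"b":48,"ep":89,"fpu":36,"hru":80,"l":69,"nrs":73}
After op 11 (replace /b 19): {"b":19,"ep":89,"fpu":36,"hru":80,"l":69,"nrs":73}
Size at the root: 6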